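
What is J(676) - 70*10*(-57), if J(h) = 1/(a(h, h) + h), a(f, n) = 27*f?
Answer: 755227201/18928 ≈ 39900.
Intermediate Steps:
J(h) = 1/(28*h) (J(h) = 1/(27*h + h) = 1/(28*h))
J(676) - 70*10*(-57) = (1/28)/676 - 70*10*(-57) = (1/28)*(1/676) - 70*10*(-57) = 1/18928 - 700*(-57) = 1/18928 + 39900 = 755227201/18928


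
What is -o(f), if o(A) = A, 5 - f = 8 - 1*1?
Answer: 2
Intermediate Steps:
f = -2 (f = 5 - (8 - 1*1) = 5 - (8 - 1) = 5 - 1*7 = 5 - 7 = -2)
-o(f) = -1*(-2) = 2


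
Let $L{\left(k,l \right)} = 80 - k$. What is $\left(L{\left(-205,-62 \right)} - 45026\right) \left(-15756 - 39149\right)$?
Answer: $2456504605$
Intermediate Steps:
$\left(L{\left(-205,-62 \right)} - 45026\right) \left(-15756 - 39149\right) = \left(\left(80 - -205\right) - 45026\right) \left(-15756 - 39149\right) = \left(\left(80 + 205\right) - 45026\right) \left(-54905\right) = \left(285 - 45026\right) \left(-54905\right) = \left(-44741\right) \left(-54905\right) = 2456504605$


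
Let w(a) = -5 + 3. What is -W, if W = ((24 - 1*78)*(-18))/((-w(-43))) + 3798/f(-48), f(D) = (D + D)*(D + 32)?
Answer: -125049/256 ≈ -488.47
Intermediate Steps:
f(D) = 2*D*(32 + D) (f(D) = (2*D)*(32 + D) = 2*D*(32 + D))
w(a) = -2
W = 125049/256 (W = ((24 - 1*78)*(-18))/((-1*(-2))) + 3798/((2*(-48)*(32 - 48))) = ((24 - 78)*(-18))/2 + 3798/((2*(-48)*(-16))) = -54*(-18)*(1/2) + 3798/1536 = 972*(1/2) + 3798*(1/1536) = 486 + 633/256 = 125049/256 ≈ 488.47)
-W = -1*125049/256 = -125049/256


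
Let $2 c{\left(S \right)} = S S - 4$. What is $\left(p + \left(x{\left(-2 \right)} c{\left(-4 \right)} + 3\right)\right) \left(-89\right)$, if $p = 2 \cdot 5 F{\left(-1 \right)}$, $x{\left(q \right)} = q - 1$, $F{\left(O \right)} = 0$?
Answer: $1335$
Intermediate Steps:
$c{\left(S \right)} = -2 + \frac{S^{2}}{2}$ ($c{\left(S \right)} = \frac{S S - 4}{2} = \frac{S^{2} - 4}{2} = \frac{-4 + S^{2}}{2} = -2 + \frac{S^{2}}{2}$)
$x{\left(q \right)} = -1 + q$
$p = 0$ ($p = 2 \cdot 5 \cdot 0 = 10 \cdot 0 = 0$)
$\left(p + \left(x{\left(-2 \right)} c{\left(-4 \right)} + 3\right)\right) \left(-89\right) = \left(0 + \left(\left(-1 - 2\right) \left(-2 + \frac{\left(-4\right)^{2}}{2}\right) + 3\right)\right) \left(-89\right) = \left(0 + \left(- 3 \left(-2 + \frac{1}{2} \cdot 16\right) + 3\right)\right) \left(-89\right) = \left(0 + \left(- 3 \left(-2 + 8\right) + 3\right)\right) \left(-89\right) = \left(0 + \left(\left(-3\right) 6 + 3\right)\right) \left(-89\right) = \left(0 + \left(-18 + 3\right)\right) \left(-89\right) = \left(0 - 15\right) \left(-89\right) = \left(-15\right) \left(-89\right) = 1335$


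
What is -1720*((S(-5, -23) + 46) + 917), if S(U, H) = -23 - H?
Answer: -1656360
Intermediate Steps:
-1720*((S(-5, -23) + 46) + 917) = -1720*(((-23 - 1*(-23)) + 46) + 917) = -1720*(((-23 + 23) + 46) + 917) = -1720*((0 + 46) + 917) = -1720*(46 + 917) = -1720*963 = -1656360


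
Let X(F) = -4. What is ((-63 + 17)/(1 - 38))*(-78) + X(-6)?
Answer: -3736/37 ≈ -100.97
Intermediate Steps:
((-63 + 17)/(1 - 38))*(-78) + X(-6) = ((-63 + 17)/(1 - 38))*(-78) - 4 = -46/(-37)*(-78) - 4 = -46*(-1/37)*(-78) - 4 = (46/37)*(-78) - 4 = -3588/37 - 4 = -3736/37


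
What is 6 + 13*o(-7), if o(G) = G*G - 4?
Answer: 591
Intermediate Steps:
o(G) = -4 + G² (o(G) = G² - 4 = -4 + G²)
6 + 13*o(-7) = 6 + 13*(-4 + (-7)²) = 6 + 13*(-4 + 49) = 6 + 13*45 = 6 + 585 = 591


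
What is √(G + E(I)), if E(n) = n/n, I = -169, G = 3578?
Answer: √3579 ≈ 59.825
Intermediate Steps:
E(n) = 1
√(G + E(I)) = √(3578 + 1) = √3579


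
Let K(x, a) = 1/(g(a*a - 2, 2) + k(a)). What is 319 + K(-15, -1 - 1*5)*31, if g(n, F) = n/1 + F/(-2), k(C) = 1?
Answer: 10877/34 ≈ 319.91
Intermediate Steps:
g(n, F) = n - F/2 (g(n, F) = n*1 + F*(-½) = n - F/2)
K(x, a) = 1/(-2 + a²) (K(x, a) = 1/(((a*a - 2) - ½*2) + 1) = 1/(((a² - 2) - 1) + 1) = 1/(((-2 + a²) - 1) + 1) = 1/((-3 + a²) + 1) = 1/(-2 + a²))
319 + K(-15, -1 - 1*5)*31 = 319 + 31/(-2 + (-1 - 1*5)²) = 319 + 31/(-2 + (-1 - 5)²) = 319 + 31/(-2 + (-6)²) = 319 + 31/(-2 + 36) = 319 + 31/34 = 10877/34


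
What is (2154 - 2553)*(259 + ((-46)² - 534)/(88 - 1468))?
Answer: -23663227/230 ≈ -1.0288e+5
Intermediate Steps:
(2154 - 2553)*(259 + ((-46)² - 534)/(88 - 1468)) = -399*(259 + (2116 - 534)/(-1380)) = -399*(259 + 1582*(-1/1380)) = -399*(259 - 791/690) = -399*177919/690 = -23663227/230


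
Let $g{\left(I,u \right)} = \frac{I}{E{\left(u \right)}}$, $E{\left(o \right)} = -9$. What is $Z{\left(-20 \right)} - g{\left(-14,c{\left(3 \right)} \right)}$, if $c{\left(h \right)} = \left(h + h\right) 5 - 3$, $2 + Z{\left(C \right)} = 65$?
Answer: $\frac{553}{9} \approx 61.444$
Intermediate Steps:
$Z{\left(C \right)} = 63$ ($Z{\left(C \right)} = -2 + 65 = 63$)
$c{\left(h \right)} = -3 + 10 h$ ($c{\left(h \right)} = 2 h 5 - 3 = 10 h - 3 = -3 + 10 h$)
$g{\left(I,u \right)} = - \frac{I}{9}$ ($g{\left(I,u \right)} = \frac{I}{-9} = I \left(- \frac{1}{9}\right) = - \frac{I}{9}$)
$Z{\left(-20 \right)} - g{\left(-14,c{\left(3 \right)} \right)} = 63 - \left(- \frac{1}{9}\right) \left(-14\right) = 63 - \frac{14}{9} = \frac{553}{9}$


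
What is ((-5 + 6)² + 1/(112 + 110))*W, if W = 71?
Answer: 15833/222 ≈ 71.320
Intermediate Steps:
((-5 + 6)² + 1/(112 + 110))*W = ((-5 + 6)² + 1/(112 + 110))*71 = (1² + 1/222)*71 = (1 + 1/222)*71 = (223/222)*71 = 15833/222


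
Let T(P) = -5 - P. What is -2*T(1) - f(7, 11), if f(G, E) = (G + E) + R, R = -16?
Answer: 10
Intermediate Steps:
f(G, E) = -16 + E + G (f(G, E) = (G + E) - 16 = (E + G) - 16 = -16 + E + G)
-2*T(1) - f(7, 11) = -2*(-5 - 1*1) - (-16 + 11 + 7) = -2*(-5 - 1) - 1*2 = -2*(-6) - 2 = 12 - 2 = 10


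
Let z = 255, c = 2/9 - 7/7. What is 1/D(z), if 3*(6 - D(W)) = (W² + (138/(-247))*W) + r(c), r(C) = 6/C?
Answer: -1729/37379145 ≈ -4.6256e-5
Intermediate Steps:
c = -7/9 (c = 2*(⅑) - 7*⅐ = 2/9 - 1 = -7/9 ≈ -0.77778)
D(W) = 60/7 - W²/3 + 46*W/247 (D(W) = 6 - ((W² + (138/(-247))*W) + 6/(-7/9))/3 = 6 - ((W² + (138*(-1/247))*W) + 6*(-9/7))/3 = 6 - ((W² - 138*W/247) - 54/7)/3 = 6 - (-54/7 + W² - 138*W/247)/3 = 6 + (18/7 - W²/3 + 46*W/247) = 60/7 - W²/3 + 46*W/247)
1/D(z) = 1/(60/7 - ⅓*255² + (46/247)*255) = 1/(60/7 - ⅓*65025 + 11730/247) = 1/(60/7 - 21675 + 11730/247) = 1/(-37379145/1729) = -1729/37379145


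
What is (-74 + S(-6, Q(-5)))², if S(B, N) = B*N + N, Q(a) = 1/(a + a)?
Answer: 21609/4 ≈ 5402.3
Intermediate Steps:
Q(a) = 1/(2*a)
S(B, N) = N + B*N
(-74 + S(-6, Q(-5)))² = (-74 + ((½)/(-5))*(1 - 6))² = (-74 + ((½)*(-⅕))*(-5))² = (-74 - ⅒*(-5))² = (-74 + ½)² = (-147/2)² = 21609/4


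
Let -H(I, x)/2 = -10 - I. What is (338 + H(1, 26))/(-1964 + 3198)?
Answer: 180/617 ≈ 0.29173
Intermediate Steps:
H(I, x) = 20 + 2*I (H(I, x) = -2*(-10 - I) = 20 + 2*I)
(338 + H(1, 26))/(-1964 + 3198) = (338 + (20 + 2*1))/(-1964 + 3198) = (338 + (20 + 2))/1234 = (338 + 22)*(1/1234) = 360*(1/1234) = 180/617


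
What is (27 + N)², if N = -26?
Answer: 1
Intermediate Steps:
(27 + N)² = (27 - 26)² = 1² = 1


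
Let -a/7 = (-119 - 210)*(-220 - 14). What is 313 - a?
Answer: 539215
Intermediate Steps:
a = -538902 (a = -7*(-119 - 210)*(-220 - 14) = -(-2303)*(-234) = -7*76986 = -538902)
313 - a = 313 - 1*(-538902) = 313 + 538902 = 539215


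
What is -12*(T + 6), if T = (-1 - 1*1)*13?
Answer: 240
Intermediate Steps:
T = -26 (T = (-1 - 1)*13 = -2*13 = -26)
-12*(T + 6) = -12*(-26 + 6) = -12*(-20) = 240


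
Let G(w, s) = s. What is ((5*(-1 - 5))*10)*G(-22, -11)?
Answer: 3300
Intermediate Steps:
((5*(-1 - 5))*10)*G(-22, -11) = ((5*(-1 - 5))*10)*(-11) = ((5*(-6))*10)*(-11) = -30*10*(-11) = -300*(-11) = 3300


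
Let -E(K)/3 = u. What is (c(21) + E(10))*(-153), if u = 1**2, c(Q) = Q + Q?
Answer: -5967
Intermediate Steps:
c(Q) = 2*Q
u = 1
E(K) = -3 (E(K) = -3*1 = -3)
(c(21) + E(10))*(-153) = (2*21 - 3)*(-153) = (42 - 3)*(-153) = 39*(-153) = -5967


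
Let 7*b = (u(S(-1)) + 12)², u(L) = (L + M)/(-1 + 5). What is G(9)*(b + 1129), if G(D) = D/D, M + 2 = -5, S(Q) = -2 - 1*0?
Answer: 127969/112 ≈ 1142.6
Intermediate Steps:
S(Q) = -2 (S(Q) = -2 + 0 = -2)
M = -7 (M = -2 - 5 = -7)
u(L) = -7/4 + L/4 (u(L) = (L - 7)/(-1 + 5) = (-7 + L)/4 = (-7 + L)*(¼) = -7/4 + L/4)
b = 1521/112 (b = ((-7/4 + (¼)*(-2)) + 12)²/7 = ((-7/4 - ½) + 12)²/7 = (-9/4 + 12)²/7 = (39/4)²/7 = (⅐)*(1521/16) = 1521/112 ≈ 13.580)
G(D) = 1
G(9)*(b + 1129) = 1*(1521/112 + 1129) = 1*(127969/112) = 127969/112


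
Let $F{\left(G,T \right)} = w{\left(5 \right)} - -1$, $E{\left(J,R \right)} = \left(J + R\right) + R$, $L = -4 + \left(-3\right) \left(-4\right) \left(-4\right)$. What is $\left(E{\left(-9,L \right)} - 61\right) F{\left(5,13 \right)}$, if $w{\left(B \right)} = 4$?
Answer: $-870$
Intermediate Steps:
$L = -52$ ($L = -4 + 12 \left(-4\right) = -4 - 48 = -52$)
$E{\left(J,R \right)} = J + 2 R$
$F{\left(G,T \right)} = 5$ ($F{\left(G,T \right)} = 4 - -1 = 4 + 1 = 5$)
$\left(E{\left(-9,L \right)} - 61\right) F{\left(5,13 \right)} = \left(\left(-9 + 2 \left(-52\right)\right) - 61\right) 5 = \left(\left(-9 - 104\right) - 61\right) 5 = \left(-113 - 61\right) 5 = \left(-174\right) 5 = -870$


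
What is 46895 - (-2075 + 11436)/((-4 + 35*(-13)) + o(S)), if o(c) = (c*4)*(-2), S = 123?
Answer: 1829158/39 ≈ 46902.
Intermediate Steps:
o(c) = -8*c (o(c) = (4*c)*(-2) = -8*c)
46895 - (-2075 + 11436)/((-4 + 35*(-13)) + o(S)) = 46895 - (-2075 + 11436)/((-4 + 35*(-13)) - 8*123) = 46895 - 9361/((-4 - 455) - 984) = 46895 - 9361/(-459 - 984) = 46895 - 9361/(-1443) = 46895 - 9361*(-1)/1443 = 46895 - 1*(-253/39) = 46895 + 253/39 = 1829158/39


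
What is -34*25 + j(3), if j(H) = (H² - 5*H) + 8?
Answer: -848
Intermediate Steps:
j(H) = 8 + H² - 5*H
-34*25 + j(3) = -34*25 + (8 + 3² - 5*3) = -850 + (8 + 9 - 15) = -850 + 2 = -848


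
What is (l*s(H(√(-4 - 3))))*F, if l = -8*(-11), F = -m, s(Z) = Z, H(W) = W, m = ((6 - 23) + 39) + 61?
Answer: -7304*I*√7 ≈ -19325.0*I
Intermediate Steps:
m = 83 (m = (-17 + 39) + 61 = 22 + 61 = 83)
F = -83 (F = -1*83 = -83)
l = 88
(l*s(H(√(-4 - 3))))*F = (88*√(-4 - 3))*(-83) = (88*√(-7))*(-83) = (88*(I*√7))*(-83) = (88*I*√7)*(-83) = -7304*I*√7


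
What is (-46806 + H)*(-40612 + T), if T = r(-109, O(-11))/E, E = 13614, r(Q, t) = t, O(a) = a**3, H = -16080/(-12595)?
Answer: 987677324980647/519601 ≈ 1.9008e+9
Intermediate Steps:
H = 3216/2519 (H = -16080*(-1/12595) = 3216/2519 ≈ 1.2767)
T = -1331/13614 (T = (-11)**3/13614 = -1331*1/13614 = -1331/13614 ≈ -0.097767)
(-46806 + H)*(-40612 + T) = (-46806 + 3216/2519)*(-40612 - 1331/13614) = -117901098/2519*(-552893099/13614) = 987677324980647/519601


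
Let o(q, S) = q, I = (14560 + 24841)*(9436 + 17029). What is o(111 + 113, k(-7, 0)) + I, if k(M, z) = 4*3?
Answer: 1042747689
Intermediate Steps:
k(M, z) = 12
I = 1042747465 (I = 39401*26465 = 1042747465)
o(111 + 113, k(-7, 0)) + I = (111 + 113) + 1042747465 = 224 + 1042747465 = 1042747689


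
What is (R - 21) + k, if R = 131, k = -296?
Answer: -186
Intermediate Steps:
(R - 21) + k = (131 - 21) - 296 = 110 - 296 = -186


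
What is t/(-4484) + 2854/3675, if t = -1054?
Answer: 8335393/8239350 ≈ 1.0117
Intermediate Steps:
t/(-4484) + 2854/3675 = -1054/(-4484) + 2854/3675 = -1054*(-1/4484) + 2854*(1/3675) = 527/2242 + 2854/3675 = 8335393/8239350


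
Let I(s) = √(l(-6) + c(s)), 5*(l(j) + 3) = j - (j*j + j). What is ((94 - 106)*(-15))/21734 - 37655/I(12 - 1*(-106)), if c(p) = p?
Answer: 90/10867 - 37655*√55/77 ≈ -3626.7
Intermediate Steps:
l(j) = -3 - j²/5 (l(j) = -3 + (j - (j*j + j))/5 = -3 + (j - (j² + j))/5 = -3 + (j - (j + j²))/5 = -3 + (j + (-j - j²))/5 = -3 + (-j²)/5 = -3 - j²/5)
I(s) = √(-51/5 + s) (I(s) = √((-3 - ⅕*(-6)²) + s) = √((-3 - ⅕*36) + s) = √((-3 - 36/5) + s) = √(-51/5 + s))
((94 - 106)*(-15))/21734 - 37655/I(12 - 1*(-106)) = ((94 - 106)*(-15))/21734 - 37655*5/√(-255 + 25*(12 - 1*(-106))) = -12*(-15)*(1/21734) - 37655*5/√(-255 + 25*(12 + 106)) = 180*(1/21734) - 37655*5/√(-255 + 25*118) = 90/10867 - 37655*5/√(-255 + 2950) = 90/10867 - 37655*√55/77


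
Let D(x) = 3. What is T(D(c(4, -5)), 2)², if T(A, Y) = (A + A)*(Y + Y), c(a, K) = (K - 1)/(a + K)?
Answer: 576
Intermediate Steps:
c(a, K) = (-1 + K)/(K + a)
T(A, Y) = 4*A*Y (T(A, Y) = (2*A)*(2*Y) = 4*A*Y)
T(D(c(4, -5)), 2)² = (4*3*2)² = 24² = 576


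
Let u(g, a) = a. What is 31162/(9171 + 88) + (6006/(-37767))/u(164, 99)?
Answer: 3529000624/1049053959 ≈ 3.3640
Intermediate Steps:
31162/(9171 + 88) + (6006/(-37767))/u(164, 99) = 31162/(9171 + 88) + (6006/(-37767))/99 = 31162/9259 + (6006*(-1/37767))*(1/99) = 31162*(1/9259) - 2002/12589*1/99 = 31162/9259 - 182/113301 = 3529000624/1049053959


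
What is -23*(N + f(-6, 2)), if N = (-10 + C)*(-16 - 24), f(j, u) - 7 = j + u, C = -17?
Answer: -24909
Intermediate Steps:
f(j, u) = 7 + j + u (f(j, u) = 7 + (j + u) = 7 + j + u)
N = 1080 (N = (-10 - 17)*(-16 - 24) = -27*(-40) = 1080)
-23*(N + f(-6, 2)) = -23*(1080 + (7 - 6 + 2)) = -23*(1080 + 3) = -23*1083 = -24909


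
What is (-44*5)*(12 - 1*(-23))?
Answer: -7700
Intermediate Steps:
(-44*5)*(12 - 1*(-23)) = -220*(12 + 23) = -220*35 = -7700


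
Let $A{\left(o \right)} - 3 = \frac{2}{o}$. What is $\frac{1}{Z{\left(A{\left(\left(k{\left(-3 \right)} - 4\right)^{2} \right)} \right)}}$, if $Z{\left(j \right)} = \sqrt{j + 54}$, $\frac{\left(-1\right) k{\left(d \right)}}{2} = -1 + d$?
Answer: $\frac{2 \sqrt{914}}{457} \approx 0.13231$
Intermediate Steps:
$k{\left(d \right)} = 2 - 2 d$ ($k{\left(d \right)} = - 2 \left(-1 + d\right) = 2 - 2 d$)
$A{\left(o \right)} = 3 + \frac{2}{o}$
$Z{\left(j \right)} = \sqrt{54 + j}$
$\frac{1}{Z{\left(A{\left(\left(k{\left(-3 \right)} - 4\right)^{2} \right)} \right)}} = \frac{1}{\sqrt{54 + \left(3 + \frac{2}{\left(\left(2 - -6\right) - 4\right)^{2}}\right)}} = \frac{1}{\sqrt{54 + \left(3 + \frac{2}{\left(\left(2 + 6\right) - 4\right)^{2}}\right)}} = \frac{1}{\sqrt{54 + \left(3 + \frac{2}{\left(8 - 4\right)^{2}}\right)}} = \frac{1}{\sqrt{54 + \left(3 + \frac{2}{4^{2}}\right)}} = \frac{1}{\sqrt{54 + \left(3 + \frac{2}{16}\right)}} = \frac{1}{\sqrt{54 + \left(3 + 2 \cdot \frac{1}{16}\right)}} = \frac{1}{\sqrt{54 + \left(3 + \frac{1}{8}\right)}} = \frac{1}{\sqrt{54 + \frac{25}{8}}} = \frac{1}{\sqrt{\frac{457}{8}}} = \frac{1}{\frac{1}{4} \sqrt{914}} = \frac{2 \sqrt{914}}{457}$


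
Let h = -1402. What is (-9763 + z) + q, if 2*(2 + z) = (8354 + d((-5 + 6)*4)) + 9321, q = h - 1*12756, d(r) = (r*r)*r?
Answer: -30107/2 ≈ -15054.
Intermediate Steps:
d(r) = r**3 (d(r) = r**2*r = r**3)
q = -14158 (q = -1402 - 1*12756 = -1402 - 12756 = -14158)
z = 17735/2 (z = -2 + ((8354 + ((-5 + 6)*4)**3) + 9321)/2 = -2 + ((8354 + (1*4)**3) + 9321)/2 = -2 + ((8354 + 4**3) + 9321)/2 = -2 + ((8354 + 64) + 9321)/2 = -2 + (8418 + 9321)/2 = -2 + (1/2)*17739 = -2 + 17739/2 = 17735/2 ≈ 8867.5)
(-9763 + z) + q = (-9763 + 17735/2) - 14158 = -1791/2 - 14158 = -30107/2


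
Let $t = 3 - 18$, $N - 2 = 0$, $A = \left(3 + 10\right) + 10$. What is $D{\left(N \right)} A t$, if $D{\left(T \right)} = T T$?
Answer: $-1380$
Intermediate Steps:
$A = 23$ ($A = 13 + 10 = 23$)
$N = 2$ ($N = 2 + 0 = 2$)
$t = -15$
$D{\left(T \right)} = T^{2}$
$D{\left(N \right)} A t = 2^{2} \cdot 23 \left(-15\right) = 4 \cdot 23 \left(-15\right) = 92 \left(-15\right) = -1380$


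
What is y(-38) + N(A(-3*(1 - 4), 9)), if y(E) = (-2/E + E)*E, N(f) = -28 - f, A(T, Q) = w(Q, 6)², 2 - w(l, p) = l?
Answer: 1365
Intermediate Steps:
w(l, p) = 2 - l
A(T, Q) = (2 - Q)²
y(E) = E*(E - 2/E) (y(E) = (E - 2/E)*E = E*(E - 2/E))
y(-38) + N(A(-3*(1 - 4), 9)) = (-2 + (-38)²) + (-28 - (-2 + 9)²) = (-2 + 1444) + (-28 - 1*7²) = 1442 + (-28 - 1*49) = 1442 + (-28 - 49) = 1442 - 77 = 1365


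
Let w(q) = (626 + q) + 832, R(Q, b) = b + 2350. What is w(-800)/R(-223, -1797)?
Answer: 94/79 ≈ 1.1899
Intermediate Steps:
R(Q, b) = 2350 + b
w(q) = 1458 + q
w(-800)/R(-223, -1797) = (1458 - 800)/(2350 - 1797) = 658/553 = 658*(1/553) = 94/79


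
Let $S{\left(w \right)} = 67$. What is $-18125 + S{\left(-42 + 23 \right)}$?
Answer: $-18058$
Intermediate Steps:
$-18125 + S{\left(-42 + 23 \right)} = -18125 + 67 = -18058$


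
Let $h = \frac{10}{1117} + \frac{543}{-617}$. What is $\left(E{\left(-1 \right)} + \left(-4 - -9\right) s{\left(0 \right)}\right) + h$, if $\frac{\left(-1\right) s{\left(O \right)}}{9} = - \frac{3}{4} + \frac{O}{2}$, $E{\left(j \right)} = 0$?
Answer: $\frac{90639071}{2756756} \approx 32.879$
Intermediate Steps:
$h = - \frac{600361}{689189}$ ($h = 10 \cdot \frac{1}{1117} + 543 \left(- \frac{1}{617}\right) = \frac{10}{1117} - \frac{543}{617} = - \frac{600361}{689189} \approx -0.87111$)
$s{\left(O \right)} = \frac{27}{4} - \frac{9 O}{2}$ ($s{\left(O \right)} = - 9 \left(- \frac{3}{4} + \frac{O}{2}\right) = \frac{27}{4} - \frac{9 O}{2}$)
$\left(E{\left(-1 \right)} + \left(-4 - -9\right) s{\left(0 \right)}\right) + h = \left(0 + \left(-4 - -9\right) \left(\frac{27}{4} - 0\right)\right) - \frac{600361}{689189} = \left(0 + \left(-4 + 9\right) \left(\frac{27}{4} + 0\right)\right) - \frac{600361}{689189} = \left(0 + 5 \cdot \frac{27}{4}\right) - \frac{600361}{689189} = \left(0 + \frac{135}{4}\right) - \frac{600361}{689189} = \frac{135}{4} - \frac{600361}{689189} = \frac{90639071}{2756756}$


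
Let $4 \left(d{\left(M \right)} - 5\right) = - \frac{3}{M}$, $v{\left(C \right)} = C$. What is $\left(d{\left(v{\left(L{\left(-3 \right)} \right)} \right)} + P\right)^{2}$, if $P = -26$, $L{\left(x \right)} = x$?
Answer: $\frac{6889}{16} \approx 430.56$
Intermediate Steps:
$d{\left(M \right)} = 5 - \frac{3}{4 M}$ ($d{\left(M \right)} = 5 + \frac{\left(-3\right) \frac{1}{M}}{4} = 5 - \frac{3}{4 M}$)
$\left(d{\left(v{\left(L{\left(-3 \right)} \right)} \right)} + P\right)^{2} = \left(\left(5 - \frac{3}{4 \left(-3\right)}\right) - 26\right)^{2} = \left(\left(5 - - \frac{1}{4}\right) - 26\right)^{2} = \left(\left(5 + \frac{1}{4}\right) - 26\right)^{2} = \left(\frac{21}{4} - 26\right)^{2} = \left(- \frac{83}{4}\right)^{2} = \frac{6889}{16}$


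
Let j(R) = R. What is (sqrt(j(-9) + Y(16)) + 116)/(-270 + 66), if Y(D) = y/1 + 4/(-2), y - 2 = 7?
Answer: -29/51 - I*sqrt(2)/204 ≈ -0.56863 - 0.0069324*I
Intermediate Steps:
y = 9 (y = 2 + 7 = 9)
Y(D) = 7 (Y(D) = 9/1 + 4/(-2) = 9*1 + 4*(-1/2) = 9 - 2 = 7)
(sqrt(j(-9) + Y(16)) + 116)/(-270 + 66) = (sqrt(-9 + 7) + 116)/(-270 + 66) = (sqrt(-2) + 116)/(-204) = (I*sqrt(2) + 116)*(-1/204) = (116 + I*sqrt(2))*(-1/204) = -29/51 - I*sqrt(2)/204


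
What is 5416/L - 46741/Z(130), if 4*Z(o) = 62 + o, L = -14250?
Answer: -111053203/114000 ≈ -974.15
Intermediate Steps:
Z(o) = 31/2 + o/4 (Z(o) = (62 + o)/4 = 31/2 + o/4)
5416/L - 46741/Z(130) = 5416/(-14250) - 46741/(31/2 + (¼)*130) = 5416*(-1/14250) - 46741/(31/2 + 65/2) = -2708/7125 - 46741/48 = -111053203/114000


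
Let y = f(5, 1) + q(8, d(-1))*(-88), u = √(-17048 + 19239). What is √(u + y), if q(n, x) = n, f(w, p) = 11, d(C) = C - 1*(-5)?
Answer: √(-693 + √2191) ≈ 25.42*I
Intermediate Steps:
d(C) = 5 + C (d(C) = C + 5 = 5 + C)
u = √2191 ≈ 46.808
y = -693 (y = 11 + 8*(-88) = 11 - 704 = -693)
√(u + y) = √(√2191 - 693) = √(-693 + √2191)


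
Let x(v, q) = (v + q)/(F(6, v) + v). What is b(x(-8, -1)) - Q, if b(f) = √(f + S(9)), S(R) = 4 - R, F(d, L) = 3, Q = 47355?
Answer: -47355 + 4*I*√5/5 ≈ -47355.0 + 1.7889*I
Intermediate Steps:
x(v, q) = (q + v)/(3 + v) (x(v, q) = (v + q)/(3 + v) = (q + v)/(3 + v))
b(f) = √(-5 + f) (b(f) = √(f + (4 - 1*9)) = √(f + (4 - 9)) = √(f - 5) = √(-5 + f))
b(x(-8, -1)) - Q = √(-5 + (-1 - 8)/(3 - 8)) - 1*47355 = √(-5 - 9/(-5)) - 47355 = √(-5 - ⅕*(-9)) - 47355 = √(-5 + 9/5) - 47355 = √(-16/5) - 47355 = 4*I*√5/5 - 47355 = -47355 + 4*I*√5/5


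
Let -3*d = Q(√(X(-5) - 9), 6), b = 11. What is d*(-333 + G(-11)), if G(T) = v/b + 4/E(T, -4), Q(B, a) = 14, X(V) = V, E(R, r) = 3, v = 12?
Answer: 152726/99 ≈ 1542.7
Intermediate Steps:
G(T) = 80/33 (G(T) = 12/11 + 4/3 = 80/33)
d = -14/3 (d = -⅓*14 = -14/3 ≈ -4.6667)
d*(-333 + G(-11)) = -14*(-333 + 80/33)/3 = -14/3*(-10909/33) = 152726/99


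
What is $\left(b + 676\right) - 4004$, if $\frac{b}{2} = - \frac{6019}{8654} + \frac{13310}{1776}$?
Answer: $- \frac{6367589915}{1921188} \approx -3314.4$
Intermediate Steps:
$b = \frac{26123749}{1921188}$ ($b = 2 \left(- \frac{6019}{8654} + \frac{13310}{1776}\right) = 2 \left(\left(-6019\right) \frac{1}{8654} + 13310 \cdot \frac{1}{1776}\right) = 2 \left(- \frac{6019}{8654} + \frac{6655}{888}\right) = 2 \cdot \frac{26123749}{3842376} = \frac{26123749}{1921188} \approx 13.598$)
$\left(b + 676\right) - 4004 = \left(\frac{26123749}{1921188} + 676\right) - 4004 = \frac{1324846837}{1921188} - 4004 = - \frac{6367589915}{1921188}$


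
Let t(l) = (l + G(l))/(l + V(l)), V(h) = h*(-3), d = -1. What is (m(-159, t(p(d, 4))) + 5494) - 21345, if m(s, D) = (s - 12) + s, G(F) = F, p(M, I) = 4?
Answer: -16181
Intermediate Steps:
V(h) = -3*h
t(l) = -1 (t(l) = (l + l)/(l - 3*l) = (2*l)/((-2*l)) = (2*l)*(-1/(2*l)) = -1)
m(s, D) = -12 + 2*s (m(s, D) = (-12 + s) + s = -12 + 2*s)
(m(-159, t(p(d, 4))) + 5494) - 21345 = ((-12 + 2*(-159)) + 5494) - 21345 = ((-12 - 318) + 5494) - 21345 = (-330 + 5494) - 21345 = 5164 - 21345 = -16181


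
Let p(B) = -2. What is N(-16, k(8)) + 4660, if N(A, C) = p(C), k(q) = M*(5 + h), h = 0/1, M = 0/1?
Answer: 4658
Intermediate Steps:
M = 0 (M = 0*1 = 0)
h = 0 (h = 0*1 = 0)
k(q) = 0 (k(q) = 0*(5 + 0) = 0*5 = 0)
N(A, C) = -2
N(-16, k(8)) + 4660 = -2 + 4660 = 4658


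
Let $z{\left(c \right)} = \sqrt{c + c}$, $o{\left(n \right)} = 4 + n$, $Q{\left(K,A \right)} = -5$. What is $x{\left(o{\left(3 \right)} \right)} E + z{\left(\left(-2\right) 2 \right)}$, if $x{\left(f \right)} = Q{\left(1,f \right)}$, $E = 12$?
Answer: $-60 + 2 i \sqrt{2} \approx -60.0 + 2.8284 i$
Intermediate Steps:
$x{\left(f \right)} = -5$
$z{\left(c \right)} = \sqrt{2} \sqrt{c}$ ($z{\left(c \right)} = \sqrt{2 c} = \sqrt{2} \sqrt{c}$)
$x{\left(o{\left(3 \right)} \right)} E + z{\left(\left(-2\right) 2 \right)} = \left(-5\right) 12 + \sqrt{2} \sqrt{\left(-2\right) 2} = -60 + \sqrt{2} \sqrt{-4} = -60 + \sqrt{2} \cdot 2 i = -60 + 2 i \sqrt{2}$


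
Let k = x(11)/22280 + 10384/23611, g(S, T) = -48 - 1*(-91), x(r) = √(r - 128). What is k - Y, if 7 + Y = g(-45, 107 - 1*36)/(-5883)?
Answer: 1034428936/138903513 + 3*I*√13/22280 ≈ 7.4471 + 0.00048549*I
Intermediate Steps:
x(r) = √(-128 + r)
g(S, T) = 43 (g(S, T) = -48 + 91 = 43)
k = 10384/23611 + 3*I*√13/22280 (k = √(-128 + 11)/22280 + 10384/23611 = √(-117)*(1/22280) + 10384*(1/23611) = (3*I*√13)*(1/22280) + 10384/23611 = 3*I*√13/22280 + 10384/23611 = 10384/23611 + 3*I*√13/22280 ≈ 0.4398 + 0.00048549*I)
Y = -41224/5883 (Y = -7 + 43/(-5883) = -7 + 43*(-1/5883) = -7 - 43/5883 = -41224/5883 ≈ -7.0073)
k - Y = (10384/23611 + 3*I*√13/22280) - 1*(-41224/5883) = (10384/23611 + 3*I*√13/22280) + 41224/5883 = 1034428936/138903513 + 3*I*√13/22280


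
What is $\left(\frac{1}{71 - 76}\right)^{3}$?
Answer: $- \frac{1}{125} \approx -0.008$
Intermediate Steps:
$\left(\frac{1}{71 - 76}\right)^{3} = \left(\frac{1}{-5}\right)^{3} = \left(- \frac{1}{5}\right)^{3} = - \frac{1}{125}$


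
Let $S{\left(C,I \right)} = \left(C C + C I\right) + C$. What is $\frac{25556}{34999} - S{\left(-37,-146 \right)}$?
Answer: $- \frac{235657710}{34999} \approx -6733.3$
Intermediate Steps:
$S{\left(C,I \right)} = C + C^{2} + C I$ ($S{\left(C,I \right)} = \left(C^{2} + C I\right) + C = C + C^{2} + C I$)
$\frac{25556}{34999} - S{\left(-37,-146 \right)} = \frac{25556}{34999} - - 37 \left(1 - 37 - 146\right) = 25556 \cdot \frac{1}{34999} - \left(-37\right) \left(-182\right) = \frac{25556}{34999} - 6734 = - \frac{235657710}{34999}$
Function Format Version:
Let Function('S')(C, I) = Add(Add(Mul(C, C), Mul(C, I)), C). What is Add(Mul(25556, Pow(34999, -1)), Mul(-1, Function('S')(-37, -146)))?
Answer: Rational(-235657710, 34999) ≈ -6733.3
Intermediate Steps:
Function('S')(C, I) = Add(C, Pow(C, 2), Mul(C, I)) (Function('S')(C, I) = Add(Add(Pow(C, 2), Mul(C, I)), C) = Add(C, Pow(C, 2), Mul(C, I)))
Add(Mul(25556, Pow(34999, -1)), Mul(-1, Function('S')(-37, -146))) = Add(Mul(25556, Pow(34999, -1)), Mul(-1, Mul(-37, Add(1, -37, -146)))) = Add(Mul(25556, Rational(1, 34999)), Mul(-1, Mul(-37, -182))) = Add(Rational(25556, 34999), Mul(-1, 6734)) = Add(Rational(25556, 34999), -6734) = Rational(-235657710, 34999)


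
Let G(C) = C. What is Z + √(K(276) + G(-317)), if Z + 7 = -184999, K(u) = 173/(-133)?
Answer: -185006 + I*√5630422/133 ≈ -1.8501e+5 + 17.841*I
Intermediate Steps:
K(u) = -173/133 (K(u) = 173*(-1/133) = -173/133)
Z = -185006 (Z = -7 - 184999 = -185006)
Z + √(K(276) + G(-317)) = -185006 + √(-173/133 - 317) = -185006 + √(-42334/133) = -185006 + I*√5630422/133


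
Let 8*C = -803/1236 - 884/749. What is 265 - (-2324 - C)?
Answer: 19172729897/7406112 ≈ 2588.8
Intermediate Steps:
C = -1694071/7406112 (C = (-803/1236 - 884/749)/8 = (1/8)*(-1694071/925764) = -1694071/7406112 ≈ -0.22874)
265 - (-2324 - C) = 265 - (-2324 - 1*(-1694071/7406112)) = 265 - (-2324 + 1694071/7406112) = 265 - 1*(-17210110217/7406112) = 265 + 17210110217/7406112 = 19172729897/7406112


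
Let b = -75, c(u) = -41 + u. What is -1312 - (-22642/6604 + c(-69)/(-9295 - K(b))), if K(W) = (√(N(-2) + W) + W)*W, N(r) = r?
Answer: -38549502877339/29459060462 - 330*I*√77/8921581 ≈ -1308.6 - 0.00032458*I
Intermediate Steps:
K(W) = W*(W + √(-2 + W)) (K(W) = (√(-2 + W) + W)*W = (W + √(-2 + W))*W = W*(W + √(-2 + W)))
-1312 - (-22642/6604 + c(-69)/(-9295 - K(b))) = -1312 - (-22642/6604 + (-41 - 69)/(-9295 - (-75)*(-75 + √(-2 - 75)))) = -1312 - (-22642*1/6604 - 110/(-9295 - (-75)*(-75 + √(-77)))) = -1312 - (-11321/3302 - 110/(-9295 - (-75)*(-75 + I*√77))) = -1312 - (-11321/3302 - 110/(-9295 - (5625 - 75*I*√77))) = -1312 - (-11321/3302 - 110/(-9295 + (-5625 + 75*I*√77))) = -1312 - (-11321/3302 - 110/(-14920 + 75*I*√77)) = -1312 + (11321/3302 + 110/(-14920 + 75*I*√77)) = -4320903/3302 + 110/(-14920 + 75*I*√77)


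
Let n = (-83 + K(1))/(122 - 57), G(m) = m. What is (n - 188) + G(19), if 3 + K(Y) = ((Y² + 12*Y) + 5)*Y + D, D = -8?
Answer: -11061/65 ≈ -170.17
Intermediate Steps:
K(Y) = -11 + Y*(5 + Y² + 12*Y) (K(Y) = -3 + (((Y² + 12*Y) + 5)*Y - 8) = -3 + ((5 + Y² + 12*Y)*Y - 8) = -3 + (Y*(5 + Y² + 12*Y) - 8) = -3 + (-8 + Y*(5 + Y² + 12*Y)) = -11 + Y*(5 + Y² + 12*Y))
n = -76/65 (n = (-83 + (-11 + 1³ + 5*1 + 12*1²))/(122 - 57) = (-83 + (-11 + 1 + 5 + 12*1))/65 = (-83 + (-11 + 1 + 5 + 12))*(1/65) = (-83 + 7)*(1/65) = -76*1/65 = -76/65 ≈ -1.1692)
(n - 188) + G(19) = (-76/65 - 188) + 19 = -12296/65 + 19 = -11061/65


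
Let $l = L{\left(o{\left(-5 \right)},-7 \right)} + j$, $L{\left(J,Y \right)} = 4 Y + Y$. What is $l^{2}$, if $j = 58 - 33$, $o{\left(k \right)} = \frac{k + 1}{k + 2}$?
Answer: $100$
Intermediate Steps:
$o{\left(k \right)} = \frac{1 + k}{2 + k}$
$L{\left(J,Y \right)} = 5 Y$
$j = 25$
$l = -10$ ($l = 5 \left(-7\right) + 25 = -35 + 25 = -10$)
$l^{2} = \left(-10\right)^{2} = 100$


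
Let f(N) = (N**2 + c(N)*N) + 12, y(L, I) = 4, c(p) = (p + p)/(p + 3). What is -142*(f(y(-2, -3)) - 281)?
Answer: 246938/7 ≈ 35277.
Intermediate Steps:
c(p) = 2*p/(3 + p) (c(p) = (2*p)/(3 + p) = 2*p/(3 + p))
f(N) = 12 + N**2 + 2*N**2/(3 + N) (f(N) = (N**2 + (2*N/(3 + N))*N) + 12 = (N**2 + 2*N**2/(3 + N)) + 12 = 12 + N**2 + 2*N**2/(3 + N))
-142*(f(y(-2, -3)) - 281) = -142*((2*4**2 + (3 + 4)*(12 + 4**2))/(3 + 4) - 281) = -142*((2*16 + 7*(12 + 16))/7 - 281) = -142*((32 + 7*28)/7 - 281) = -142*((32 + 196)/7 - 281) = -142*((1/7)*228 - 281) = -142*(228/7 - 281) = -142*(-1739/7) = 246938/7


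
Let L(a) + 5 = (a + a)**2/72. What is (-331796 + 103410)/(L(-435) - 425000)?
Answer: 456772/828985 ≈ 0.55100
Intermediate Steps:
L(a) = -5 + a**2/18 (L(a) = -5 + (a + a)**2/72 = -5 + (2*a)**2*(1/72) = -5 + (4*a**2)*(1/72) = -5 + a**2/18)
(-331796 + 103410)/(L(-435) - 425000) = (-331796 + 103410)/((-5 + (1/18)*(-435)**2) - 425000) = -228386/((-5 + (1/18)*189225) - 425000) = -228386/((-5 + 21025/2) - 425000) = -228386/(21015/2 - 425000) = -228386/(-828985/2) = -228386*(-2/828985) = 456772/828985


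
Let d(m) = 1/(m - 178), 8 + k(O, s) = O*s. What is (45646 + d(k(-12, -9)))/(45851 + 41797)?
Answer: 3560387/6836544 ≈ 0.52079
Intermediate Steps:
k(O, s) = -8 + O*s
d(m) = 1/(-178 + m)
(45646 + d(k(-12, -9)))/(45851 + 41797) = (45646 + 1/(-178 + (-8 - 12*(-9))))/(45851 + 41797) = (45646 + 1/(-178 + (-8 + 108)))/87648 = (45646 + 1/(-178 + 100))*(1/87648) = (45646 + 1/(-78))*(1/87648) = (45646 - 1/78)*(1/87648) = (3560387/78)*(1/87648) = 3560387/6836544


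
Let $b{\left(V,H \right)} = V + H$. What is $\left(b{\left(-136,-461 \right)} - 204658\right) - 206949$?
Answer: $-412204$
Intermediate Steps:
$b{\left(V,H \right)} = H + V$
$\left(b{\left(-136,-461 \right)} - 204658\right) - 206949 = \left(\left(-461 - 136\right) - 204658\right) - 206949 = \left(-597 - 204658\right) - 206949 = -205255 - 206949 = -412204$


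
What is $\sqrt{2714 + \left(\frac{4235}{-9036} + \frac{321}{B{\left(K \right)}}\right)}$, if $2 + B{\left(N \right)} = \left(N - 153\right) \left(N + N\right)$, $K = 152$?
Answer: $\frac{\sqrt{1777930168877}}{25602} \approx 52.081$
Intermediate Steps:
$B{\left(N \right)} = -2 + 2 N \left(-153 + N\right)$ ($B{\left(N \right)} = -2 + \left(N - 153\right) \left(N + N\right) = -2 + \left(-153 + N\right) 2 N = -2 + 2 N \left(-153 + N\right)$)
$\sqrt{2714 + \left(\frac{4235}{-9036} + \frac{321}{B{\left(K \right)}}\right)} = \sqrt{2714 + \left(\frac{4235}{-9036} + \frac{321}{-2 - 46512 + 2 \cdot 152^{2}}\right)} = \sqrt{2714 + \left(4235 \left(- \frac{1}{9036}\right) + \frac{321}{-2 - 46512 + 2 \cdot 23104}\right)} = \sqrt{2714 + \left(- \frac{4235}{9036} + \frac{321}{-2 - 46512 + 46208}\right)} = \sqrt{2714 + \left(- \frac{4235}{9036} + \frac{321}{-306}\right)} = \sqrt{2714 + \left(- \frac{4235}{9036} + 321 \left(- \frac{1}{306}\right)\right)} = \sqrt{2714 - \frac{233137}{153612}} = \sqrt{\frac{416669831}{153612}} = \frac{\sqrt{1777930168877}}{25602}$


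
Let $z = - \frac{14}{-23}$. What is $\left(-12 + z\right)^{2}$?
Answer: $\frac{68644}{529} \approx 129.76$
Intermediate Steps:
$z = \frac{14}{23}$ ($z = \left(-14\right) \left(- \frac{1}{23}\right) = \frac{14}{23} \approx 0.6087$)
$\left(-12 + z\right)^{2} = \left(-12 + \frac{14}{23}\right)^{2} = \left(- \frac{262}{23}\right)^{2} = \frac{68644}{529}$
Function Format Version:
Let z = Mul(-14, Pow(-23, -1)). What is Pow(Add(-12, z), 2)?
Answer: Rational(68644, 529) ≈ 129.76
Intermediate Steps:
z = Rational(14, 23) (z = Mul(-14, Rational(-1, 23)) = Rational(14, 23) ≈ 0.60870)
Pow(Add(-12, z), 2) = Pow(Add(-12, Rational(14, 23)), 2) = Pow(Rational(-262, 23), 2) = Rational(68644, 529)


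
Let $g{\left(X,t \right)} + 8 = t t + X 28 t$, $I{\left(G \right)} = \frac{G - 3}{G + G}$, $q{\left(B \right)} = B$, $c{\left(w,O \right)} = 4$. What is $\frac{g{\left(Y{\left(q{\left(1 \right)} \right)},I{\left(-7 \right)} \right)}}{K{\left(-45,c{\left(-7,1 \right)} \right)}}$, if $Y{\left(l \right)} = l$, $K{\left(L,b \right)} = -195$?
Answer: $- \frac{613}{9555} \approx -0.064155$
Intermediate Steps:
$I{\left(G \right)} = \frac{-3 + G}{2 G}$
$g{\left(X,t \right)} = -8 + t^{2} + 28 X t$ ($g{\left(X,t \right)} = -8 + \left(t t + X 28 t\right) = -8 + \left(t^{2} + 28 X t\right) = -8 + t^{2} + 28 X t$)
$\frac{g{\left(Y{\left(q{\left(1 \right)} \right)},I{\left(-7 \right)} \right)}}{K{\left(-45,c{\left(-7,1 \right)} \right)}} = \frac{-8 + \left(\frac{-3 - 7}{2 \left(-7\right)}\right)^{2} + 28 \cdot 1 \frac{-3 - 7}{2 \left(-7\right)}}{-195} = \left(-8 + \left(\frac{1}{2} \left(- \frac{1}{7}\right) \left(-10\right)\right)^{2} + 28 \cdot 1 \cdot \frac{1}{2} \left(- \frac{1}{7}\right) \left(-10\right)\right) \left(- \frac{1}{195}\right) = \left(-8 + \left(\frac{5}{7}\right)^{2} + 28 \cdot 1 \cdot \frac{5}{7}\right) \left(- \frac{1}{195}\right) = \left(-8 + \frac{25}{49} + 20\right) \left(- \frac{1}{195}\right) = \frac{613}{49} \left(- \frac{1}{195}\right) = - \frac{613}{9555}$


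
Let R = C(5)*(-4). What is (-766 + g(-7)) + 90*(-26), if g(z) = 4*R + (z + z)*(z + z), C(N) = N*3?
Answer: -3150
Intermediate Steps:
C(N) = 3*N
R = -60 (R = (3*5)*(-4) = 15*(-4) = -60)
g(z) = -240 + 4*z**2 (g(z) = 4*(-60) + (z + z)*(z + z) = -240 + (2*z)*(2*z) = -240 + 4*z**2)
(-766 + g(-7)) + 90*(-26) = (-766 + (-240 + 4*(-7)**2)) + 90*(-26) = (-766 + (-240 + 4*49)) - 2340 = (-766 + (-240 + 196)) - 2340 = (-766 - 44) - 2340 = -810 - 2340 = -3150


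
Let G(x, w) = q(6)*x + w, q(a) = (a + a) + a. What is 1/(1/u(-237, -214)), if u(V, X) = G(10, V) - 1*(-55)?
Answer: -2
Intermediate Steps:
q(a) = 3*a (q(a) = 2*a + a = 3*a)
G(x, w) = w + 18*x (G(x, w) = (3*6)*x + w = 18*x + w = w + 18*x)
u(V, X) = 235 + V (u(V, X) = (V + 18*10) - 1*(-55) = (V + 180) + 55 = (180 + V) + 55 = 235 + V)
1/(1/u(-237, -214)) = 1/(1/(235 - 237)) = 1/(1/(-2)) = 1/(-½) = -2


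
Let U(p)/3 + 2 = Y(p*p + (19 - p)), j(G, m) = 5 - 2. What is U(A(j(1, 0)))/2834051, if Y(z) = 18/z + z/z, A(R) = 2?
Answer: -3/19838357 ≈ -1.5122e-7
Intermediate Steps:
j(G, m) = 3
Y(z) = 1 + 18/z (Y(z) = 18/z + 1 = 1 + 18/z)
U(p) = -6 + 3*(37 + p² - p)/(19 + p² - p) (U(p) = -6 + 3*((18 + (p*p + (19 - p)))/(p*p + (19 - p))) = -6 + 3*((18 + (p² + (19 - p)))/(p² + (19 - p))) = -6 + 3*((18 + (19 + p² - p))/(19 + p² - p)) = -6 + 3*((37 + p² - p)/(19 + p² - p)) = -6 + 3*(37 + p² - p)/(19 + p² - p))
U(A(j(1, 0)))/2834051 = (3*(-1 + 2 - 1*2²)/(19 + 2² - 1*2))/2834051 = (3*(-1 + 2 - 1*4)/(19 + 4 - 2))*(1/2834051) = (3*(-1 + 2 - 4)/21)*(1/2834051) = (3*(1/21)*(-3))*(1/2834051) = -3/7*1/2834051 = -3/19838357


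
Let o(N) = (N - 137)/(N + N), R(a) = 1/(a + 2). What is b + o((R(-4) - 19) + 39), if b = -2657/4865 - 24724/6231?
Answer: -1977456959/262719730 ≈ -7.5269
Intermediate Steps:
R(a) = 1/(2 + a)
b = -136838027/30313815 (b = -2657*1/4865 - 24724*1/6231 = -2657/4865 - 24724/6231 = -136838027/30313815 ≈ -4.5140)
o(N) = (-137 + N)/(2*N) (o(N) = (-137 + N)/((2*N)) = (-137 + N)*(1/(2*N)) = (-137 + N)/(2*N))
b + o((R(-4) - 19) + 39) = -136838027/30313815 + (-137 + ((1/(2 - 4) - 19) + 39))/(2*((1/(2 - 4) - 19) + 39)) = -136838027/30313815 + (-137 + ((1/(-2) - 19) + 39))/(2*((1/(-2) - 19) + 39)) = -136838027/30313815 + (-137 + ((-1/2 - 19) + 39))/(2*((-1/2 - 19) + 39)) = -136838027/30313815 + (-137 + (-39/2 + 39))/(2*(-39/2 + 39)) = -136838027/30313815 + (-137 + 39/2)/(2*(39/2)) = -136838027/30313815 + (1/2)*(2/39)*(-235/2) = -136838027/30313815 - 235/78 = -1977456959/262719730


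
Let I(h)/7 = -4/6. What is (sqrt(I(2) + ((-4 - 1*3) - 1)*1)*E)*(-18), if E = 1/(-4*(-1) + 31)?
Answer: -6*I*sqrt(114)/35 ≈ -1.8304*I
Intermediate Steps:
I(h) = -14/3 (I(h) = 7*(-4/6) = 7*(-4*1/6) = 7*(-2/3) = -14/3)
E = 1/35 (E = 1/(4 + 31) = 1/35 ≈ 0.028571)
(sqrt(I(2) + ((-4 - 1*3) - 1)*1)*E)*(-18) = (sqrt(-14/3 + ((-4 - 1*3) - 1)*1)*(1/35))*(-18) = (sqrt(-14/3 + ((-4 - 3) - 1)*1)*(1/35))*(-18) = (sqrt(-14/3 + (-7 - 1)*1)*(1/35))*(-18) = (sqrt(-14/3 - 8*1)*(1/35))*(-18) = (sqrt(-14/3 - 8)*(1/35))*(-18) = (sqrt(-38/3)*(1/35))*(-18) = ((I*sqrt(114)/3)*(1/35))*(-18) = (I*sqrt(114)/105)*(-18) = -6*I*sqrt(114)/35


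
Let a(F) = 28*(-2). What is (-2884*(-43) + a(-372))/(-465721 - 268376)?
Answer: -17708/104871 ≈ -0.16885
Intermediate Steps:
a(F) = -56
(-2884*(-43) + a(-372))/(-465721 - 268376) = (-2884*(-43) - 56)/(-465721 - 268376) = (124012 - 56)/(-734097) = 123956*(-1/734097) = -17708/104871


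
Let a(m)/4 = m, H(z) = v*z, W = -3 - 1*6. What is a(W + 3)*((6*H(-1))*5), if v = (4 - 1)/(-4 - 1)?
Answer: -432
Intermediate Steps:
v = -⅗ (v = 3/(-5) = 3*(-⅕) = -⅗ ≈ -0.60000)
W = -9 (W = -3 - 6 = -9)
H(z) = -3*z/5
a(m) = 4*m
a(W + 3)*((6*H(-1))*5) = (4*(-9 + 3))*((6*(-⅗*(-1)))*5) = (4*(-6))*((6*(⅗))*5) = -432*5/5 = -24*18 = -432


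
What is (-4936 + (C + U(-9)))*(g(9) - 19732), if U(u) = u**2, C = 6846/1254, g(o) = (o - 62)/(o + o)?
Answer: 180021886933/1881 ≈ 9.5705e+7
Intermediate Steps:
g(o) = (-62 + o)/(2*o) (g(o) = (-62 + o)/((2*o)) = (-62 + o)*(1/(2*o)) = (-62 + o)/(2*o))
C = 1141/209 (C = 6846*(1/1254) = 1141/209 ≈ 5.4593)
(-4936 + (C + U(-9)))*(g(9) - 19732) = (-4936 + (1141/209 + (-9)**2))*((1/2)*(-62 + 9)/9 - 19732) = (-4936 + (1141/209 + 81))*((1/2)*(1/9)*(-53) - 19732) = (-4936 + 18070/209)*(-53/18 - 19732) = -1013554/209*(-355229/18) = 180021886933/1881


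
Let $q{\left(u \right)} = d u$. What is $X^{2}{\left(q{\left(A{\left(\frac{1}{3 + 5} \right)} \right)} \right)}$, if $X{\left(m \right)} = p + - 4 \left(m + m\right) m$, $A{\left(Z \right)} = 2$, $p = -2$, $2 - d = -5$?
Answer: $2464900$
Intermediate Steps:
$d = 7$ ($d = 2 - -5 = 2 + 5 = 7$)
$q{\left(u \right)} = 7 u$
$X{\left(m \right)} = -2 - 8 m^{2}$ ($X{\left(m \right)} = -2 + - 4 \left(m + m\right) m = -2 + - 4 \cdot 2 m m = -2 + - 8 m m = -2 - 8 m^{2}$)
$X^{2}{\left(q{\left(A{\left(\frac{1}{3 + 5} \right)} \right)} \right)} = \left(-2 - 8 \left(7 \cdot 2\right)^{2}\right)^{2} = \left(-2 - 8 \cdot 14^{2}\right)^{2} = \left(-2 - 1568\right)^{2} = \left(-1570\right)^{2} = 2464900$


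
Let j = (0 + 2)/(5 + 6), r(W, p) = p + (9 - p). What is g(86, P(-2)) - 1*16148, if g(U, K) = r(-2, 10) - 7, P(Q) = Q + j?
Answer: -16146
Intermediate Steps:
r(W, p) = 9
j = 2/11 ≈ 0.18182
P(Q) = 2/11 + Q (P(Q) = Q + 2/11 = 2/11 + Q)
g(U, K) = 2 (g(U, K) = 9 - 7 = 2)
g(86, P(-2)) - 1*16148 = 2 - 1*16148 = 2 - 16148 = -16146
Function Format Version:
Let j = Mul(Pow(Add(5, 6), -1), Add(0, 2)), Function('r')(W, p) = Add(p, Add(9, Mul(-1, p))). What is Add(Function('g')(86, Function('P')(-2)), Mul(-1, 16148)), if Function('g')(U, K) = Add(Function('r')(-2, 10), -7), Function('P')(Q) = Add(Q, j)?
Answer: -16146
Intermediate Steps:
Function('r')(W, p) = 9
j = Rational(2, 11) (j = Mul(Pow(11, -1), 2) = Mul(Rational(1, 11), 2) = Rational(2, 11) ≈ 0.18182)
Function('P')(Q) = Add(Rational(2, 11), Q) (Function('P')(Q) = Add(Q, Rational(2, 11)) = Add(Rational(2, 11), Q))
Function('g')(U, K) = 2 (Function('g')(U, K) = Add(9, -7) = 2)
Add(Function('g')(86, Function('P')(-2)), Mul(-1, 16148)) = Add(2, Mul(-1, 16148)) = Add(2, -16148) = -16146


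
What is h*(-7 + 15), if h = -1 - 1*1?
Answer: -16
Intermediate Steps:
h = -2 (h = -1 - 1 = -2)
h*(-7 + 15) = -2*(-7 + 15) = -2*8 = -16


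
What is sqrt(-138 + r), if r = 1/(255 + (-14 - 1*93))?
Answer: I*sqrt(755651)/74 ≈ 11.747*I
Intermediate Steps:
r = 1/148 (r = 1/(255 + (-14 - 93)) = 1/(255 - 107) = 1/148 ≈ 0.0067568)
sqrt(-138 + r) = sqrt(-138 + 1/148) = sqrt(-20423/148) = I*sqrt(755651)/74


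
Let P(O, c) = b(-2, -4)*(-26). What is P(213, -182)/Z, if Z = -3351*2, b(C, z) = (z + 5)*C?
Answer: -26/3351 ≈ -0.0077589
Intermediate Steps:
b(C, z) = C*(5 + z) (b(C, z) = (5 + z)*C = C*(5 + z))
P(O, c) = 52 (P(O, c) = -2*(5 - 4)*(-26) = -2*1*(-26) = -2*(-26) = 52)
Z = -6702
P(213, -182)/Z = 52/(-6702) = 52*(-1/6702) = -26/3351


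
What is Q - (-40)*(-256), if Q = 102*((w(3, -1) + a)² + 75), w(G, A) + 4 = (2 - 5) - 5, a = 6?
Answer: 1082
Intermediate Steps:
w(G, A) = -12 (w(G, A) = -4 + ((2 - 5) - 5) = -4 + (-3 - 5) = -4 - 8 = -12)
Q = 11322 (Q = 102*((-12 + 6)² + 75) = 102*((-6)² + 75) = 102*(36 + 75) = 102*111 = 11322)
Q - (-40)*(-256) = 11322 - (-40)*(-256) = 11322 - 1*10240 = 11322 - 10240 = 1082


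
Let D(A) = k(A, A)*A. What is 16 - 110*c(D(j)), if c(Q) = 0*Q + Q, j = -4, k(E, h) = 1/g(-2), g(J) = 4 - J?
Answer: 268/3 ≈ 89.333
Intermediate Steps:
k(E, h) = ⅙ (k(E, h) = 1/(4 - 1*(-2)) = 1/(4 + 2) = 1/6 = ⅙)
D(A) = A/6
c(Q) = Q (c(Q) = 0 + Q = Q)
16 - 110*c(D(j)) = 16 - 55*(-4)/3 = 16 - 110*(-⅔) = 16 + 220/3 = 268/3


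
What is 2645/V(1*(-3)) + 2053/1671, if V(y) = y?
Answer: -490404/557 ≈ -880.44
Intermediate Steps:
2645/V(1*(-3)) + 2053/1671 = 2645/((1*(-3))) + 2053/1671 = 2645/(-3) + 2053*(1/1671) = 2645*(-⅓) + 2053/1671 = -2645/3 + 2053/1671 = -490404/557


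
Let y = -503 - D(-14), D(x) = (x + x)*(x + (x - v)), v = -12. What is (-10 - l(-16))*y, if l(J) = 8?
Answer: 17118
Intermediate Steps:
D(x) = 2*x*(12 + 2*x) (D(x) = (x + x)*(x + (x - 1*(-12))) = (2*x)*(x + (x + 12)) = (2*x)*(x + (12 + x)) = (2*x)*(12 + 2*x) = 2*x*(12 + 2*x))
y = -951 (y = -503 - 4*(-14)*(6 - 14) = -503 - 4*(-14)*(-8) = -503 - 1*448 = -503 - 448 = -951)
(-10 - l(-16))*y = (-10 - 1*8)*(-951) = (-10 - 8)*(-951) = -18*(-951) = 17118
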